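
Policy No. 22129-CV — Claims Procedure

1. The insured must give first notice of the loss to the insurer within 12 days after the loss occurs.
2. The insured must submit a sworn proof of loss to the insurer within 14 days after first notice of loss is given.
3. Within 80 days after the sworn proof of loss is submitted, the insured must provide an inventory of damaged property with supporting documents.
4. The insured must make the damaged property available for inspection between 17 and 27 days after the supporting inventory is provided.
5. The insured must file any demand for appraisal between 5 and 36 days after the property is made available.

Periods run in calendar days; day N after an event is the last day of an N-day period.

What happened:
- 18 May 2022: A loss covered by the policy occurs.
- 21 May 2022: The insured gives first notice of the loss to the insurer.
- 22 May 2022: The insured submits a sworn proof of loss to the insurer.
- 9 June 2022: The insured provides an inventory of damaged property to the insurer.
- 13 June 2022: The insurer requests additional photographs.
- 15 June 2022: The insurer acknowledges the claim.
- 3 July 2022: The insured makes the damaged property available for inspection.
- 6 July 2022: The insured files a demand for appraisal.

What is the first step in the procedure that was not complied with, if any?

Step 1: 12 days after 18 May 2022 (when the loss occurs) is 30 May 2022; completed 21 May 2022, before the deadline.
Step 2: 14 days after 21 May 2022 (when first notice of loss is given) is 4 June 2022; completed 22 May 2022, before the deadline.
Step 3: 80 days after 22 May 2022 (when the sworn proof of loss is submitted) is 10 August 2022; 9 June 2022 is within that limit.
Step 4: the window is 17–27 days after 9 June 2022 (when the supporting inventory is provided), so 26 June 2022 through 6 July 2022; done 3 July 2022 — within the window.
Step 5: the window is 5–36 days after 3 July 2022 (when the property is made available), so 8 July 2022 through 8 August 2022; 6 July 2022 is 2 days too early.
That is the first point of non-compliance.

Step 5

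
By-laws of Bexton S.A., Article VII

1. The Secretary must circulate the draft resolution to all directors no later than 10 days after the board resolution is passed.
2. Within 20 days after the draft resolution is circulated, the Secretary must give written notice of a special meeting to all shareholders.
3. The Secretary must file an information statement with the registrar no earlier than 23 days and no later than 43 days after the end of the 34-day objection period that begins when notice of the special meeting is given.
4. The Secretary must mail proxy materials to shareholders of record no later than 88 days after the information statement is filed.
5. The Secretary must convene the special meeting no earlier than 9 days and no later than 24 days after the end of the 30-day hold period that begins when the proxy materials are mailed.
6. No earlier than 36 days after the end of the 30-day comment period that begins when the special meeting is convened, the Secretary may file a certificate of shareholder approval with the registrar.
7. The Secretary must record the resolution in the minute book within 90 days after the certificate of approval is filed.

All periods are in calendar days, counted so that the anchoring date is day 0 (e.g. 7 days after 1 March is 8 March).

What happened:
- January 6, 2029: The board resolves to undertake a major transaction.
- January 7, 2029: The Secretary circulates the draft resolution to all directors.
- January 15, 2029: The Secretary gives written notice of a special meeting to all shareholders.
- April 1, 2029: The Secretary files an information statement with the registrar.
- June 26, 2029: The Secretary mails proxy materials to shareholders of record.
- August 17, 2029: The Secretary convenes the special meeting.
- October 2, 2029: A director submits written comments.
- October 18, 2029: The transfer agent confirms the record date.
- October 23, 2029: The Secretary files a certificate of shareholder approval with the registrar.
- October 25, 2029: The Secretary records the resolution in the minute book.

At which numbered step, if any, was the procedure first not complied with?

Step 1 — counting 10 days from January 6, 2029 (when the board resolution is passed) gives a deadline of January 16, 2029; completed January 7, 2029, before the deadline.
Step 2 — counting 20 days from January 7, 2029 (when the draft resolution is circulated) gives a deadline of January 27, 2029; done January 15, 2029 — timely.
Step 3 — 23 and 43 days from February 18, 2029 (end of the 34-day objection period, which began when notice of the special meeting is given on January 15, 2029) are March 13, 2029 and April 2, 2029 respectively; April 1, 2029 falls inside that range.
Step 4 — counting 88 days from April 1, 2029 (when the information statement is filed) gives a deadline of June 28, 2029; completed June 26, 2029, before the deadline.
Step 5 — 9 and 24 days from July 26, 2029 (end of the 30-day hold period, which began when the proxy materials are mailed on June 26, 2029) are August 4, 2029 and August 19, 2029 respectively; August 17, 2029 falls inside that range.
Step 6 — must wait 36 days from September 16, 2029 (end of the 30-day comment period, which began when the special meeting is convened on August 17, 2029), so not before October 22, 2029; done October 23, 2029, after the minimum wait.
Step 7 — counting 90 days from October 23, 2029 (when the certificate of approval is filed) gives a deadline of January 21, 2030; done October 25, 2029 — timely.

None — every step was satisfied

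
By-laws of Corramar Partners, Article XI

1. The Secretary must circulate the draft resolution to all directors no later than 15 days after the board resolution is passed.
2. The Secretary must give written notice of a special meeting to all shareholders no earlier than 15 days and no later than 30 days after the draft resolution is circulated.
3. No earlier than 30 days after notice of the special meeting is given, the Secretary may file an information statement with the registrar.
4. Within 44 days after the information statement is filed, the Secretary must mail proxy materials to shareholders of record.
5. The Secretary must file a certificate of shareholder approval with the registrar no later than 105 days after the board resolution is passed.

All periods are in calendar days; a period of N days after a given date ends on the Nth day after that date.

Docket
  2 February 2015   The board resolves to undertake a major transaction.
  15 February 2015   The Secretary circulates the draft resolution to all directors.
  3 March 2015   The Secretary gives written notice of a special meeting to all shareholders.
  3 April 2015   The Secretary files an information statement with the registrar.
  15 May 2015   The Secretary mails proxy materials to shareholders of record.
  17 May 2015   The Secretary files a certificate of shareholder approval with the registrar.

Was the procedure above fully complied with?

Yes

Step 1 — counting 15 days from 2 February 2015 (when the board resolution is passed) gives a deadline of 17 February 2015; 15 February 2015 is within that limit.
Step 2 — 15 and 30 days from 15 February 2015 (when the draft resolution is circulated) are 2 March 2015 and 17 March 2015 respectively; 3 March 2015 falls inside that range.
Step 3 — must wait 30 days from 3 March 2015 (when notice of the special meeting is given), so not before 2 April 2015; done 3 April 2015, after the minimum wait.
Step 4 — counting 44 days from 3 April 2015 (when the information statement is filed) gives a deadline of 17 May 2015; completed 15 May 2015, before the deadline.
Step 5 — counting 105 days from 2 February 2015 (when the board resolution is passed) gives a deadline of 18 May 2015; done 17 May 2015 — timely.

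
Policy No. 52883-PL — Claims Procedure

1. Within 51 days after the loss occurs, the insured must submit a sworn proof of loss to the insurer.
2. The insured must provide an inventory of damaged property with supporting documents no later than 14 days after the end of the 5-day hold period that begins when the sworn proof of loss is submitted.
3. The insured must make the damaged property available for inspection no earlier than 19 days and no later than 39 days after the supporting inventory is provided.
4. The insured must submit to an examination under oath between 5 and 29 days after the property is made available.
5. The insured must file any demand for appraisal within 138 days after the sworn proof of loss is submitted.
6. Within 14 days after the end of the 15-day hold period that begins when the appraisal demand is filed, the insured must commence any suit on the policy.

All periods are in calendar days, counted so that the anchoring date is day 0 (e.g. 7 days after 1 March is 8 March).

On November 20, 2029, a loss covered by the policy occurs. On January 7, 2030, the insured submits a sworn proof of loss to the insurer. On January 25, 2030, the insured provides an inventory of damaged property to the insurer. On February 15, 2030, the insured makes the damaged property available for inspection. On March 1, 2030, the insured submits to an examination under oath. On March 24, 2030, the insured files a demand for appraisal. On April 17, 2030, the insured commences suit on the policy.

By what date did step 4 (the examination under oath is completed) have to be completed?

March 16, 2030

Step 4 runs from February 15, 2030, when the property is made available. The window is 5–29 days after February 15, 2030; it closes on March 16, 2030.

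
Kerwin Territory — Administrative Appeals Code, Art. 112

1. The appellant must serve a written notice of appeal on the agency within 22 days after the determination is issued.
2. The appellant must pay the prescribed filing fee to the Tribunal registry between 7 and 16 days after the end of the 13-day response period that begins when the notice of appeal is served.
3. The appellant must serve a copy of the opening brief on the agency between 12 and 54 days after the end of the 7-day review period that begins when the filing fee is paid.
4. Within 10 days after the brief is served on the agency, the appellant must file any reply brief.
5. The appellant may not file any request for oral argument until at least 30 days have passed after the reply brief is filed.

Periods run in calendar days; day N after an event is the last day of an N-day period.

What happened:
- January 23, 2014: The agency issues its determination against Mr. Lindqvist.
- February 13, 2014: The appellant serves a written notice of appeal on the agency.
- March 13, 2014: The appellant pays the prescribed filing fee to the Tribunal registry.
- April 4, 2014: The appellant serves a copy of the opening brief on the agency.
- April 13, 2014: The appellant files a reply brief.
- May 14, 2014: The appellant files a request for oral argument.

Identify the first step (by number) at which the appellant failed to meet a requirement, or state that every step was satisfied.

None — every step was satisfied

(1) due by January 23, 2014 + 22 days = February 14, 2014; done February 13, 2014 — timely.
(2) the permitted window runs from February 26, 2014 + 7 = March 5, 2014 to February 26, 2014 + 16 = March 14, 2014; March 13, 2014 falls inside that range.
(3) the permitted window runs from March 20, 2014 + 12 = April 1, 2014 to March 20, 2014 + 54 = May 13, 2014; done April 4, 2014 — within the window.
(4) due by April 4, 2014 + 10 days = April 14, 2014; April 13, 2014 is within that limit.
(5) permitted from April 13, 2014 + 30 days = May 13, 2014 onward; May 14, 2014 is on or after that date.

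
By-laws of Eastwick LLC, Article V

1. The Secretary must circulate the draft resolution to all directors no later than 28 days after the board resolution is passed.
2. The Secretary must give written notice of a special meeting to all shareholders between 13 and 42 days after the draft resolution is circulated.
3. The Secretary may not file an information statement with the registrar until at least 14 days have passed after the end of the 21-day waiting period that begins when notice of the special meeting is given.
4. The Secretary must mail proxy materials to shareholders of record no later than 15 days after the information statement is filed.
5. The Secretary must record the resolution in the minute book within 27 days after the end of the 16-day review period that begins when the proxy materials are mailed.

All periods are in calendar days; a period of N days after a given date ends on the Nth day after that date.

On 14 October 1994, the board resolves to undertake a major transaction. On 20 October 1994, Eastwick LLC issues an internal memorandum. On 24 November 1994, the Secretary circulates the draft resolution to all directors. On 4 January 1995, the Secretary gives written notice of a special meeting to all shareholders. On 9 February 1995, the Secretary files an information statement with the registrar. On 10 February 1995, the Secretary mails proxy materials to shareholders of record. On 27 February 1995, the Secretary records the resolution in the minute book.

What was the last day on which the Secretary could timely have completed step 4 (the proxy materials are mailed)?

Step 4 runs from 9 February 1995, when the information statement is filed. 15 days after 9 February 1995 is 24 February 1995.

24 February 1995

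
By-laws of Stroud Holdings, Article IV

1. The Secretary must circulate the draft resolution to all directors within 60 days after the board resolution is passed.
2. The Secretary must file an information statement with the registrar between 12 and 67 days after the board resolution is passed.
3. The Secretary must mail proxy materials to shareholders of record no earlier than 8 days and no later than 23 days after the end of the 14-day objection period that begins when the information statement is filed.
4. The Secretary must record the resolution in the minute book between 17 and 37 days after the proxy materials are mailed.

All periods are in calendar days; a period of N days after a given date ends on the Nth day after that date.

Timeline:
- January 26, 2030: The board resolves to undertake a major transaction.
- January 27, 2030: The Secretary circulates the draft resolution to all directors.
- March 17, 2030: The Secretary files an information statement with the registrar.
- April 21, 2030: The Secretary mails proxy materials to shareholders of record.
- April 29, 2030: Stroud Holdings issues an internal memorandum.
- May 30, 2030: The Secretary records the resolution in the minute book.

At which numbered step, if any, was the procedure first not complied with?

(1) due by January 26, 2030 + 60 days = March 27, 2030; January 27, 2030 is within that limit.
(2) the permitted window runs from January 26, 2030 + 12 = February 7, 2030 to January 26, 2030 + 67 = April 3, 2030; March 17, 2030 falls inside that range.
(3) the permitted window runs from March 31, 2030 + 8 = April 8, 2030 to March 31, 2030 + 23 = April 23, 2030; done April 21, 2030 — within the window.
(4) the permitted window runs from April 21, 2030 + 17 = May 8, 2030 to April 21, 2030 + 37 = May 28, 2030; done May 30, 2030 — 2 days after the window closed.
That is the first point of non-compliance.

Step 4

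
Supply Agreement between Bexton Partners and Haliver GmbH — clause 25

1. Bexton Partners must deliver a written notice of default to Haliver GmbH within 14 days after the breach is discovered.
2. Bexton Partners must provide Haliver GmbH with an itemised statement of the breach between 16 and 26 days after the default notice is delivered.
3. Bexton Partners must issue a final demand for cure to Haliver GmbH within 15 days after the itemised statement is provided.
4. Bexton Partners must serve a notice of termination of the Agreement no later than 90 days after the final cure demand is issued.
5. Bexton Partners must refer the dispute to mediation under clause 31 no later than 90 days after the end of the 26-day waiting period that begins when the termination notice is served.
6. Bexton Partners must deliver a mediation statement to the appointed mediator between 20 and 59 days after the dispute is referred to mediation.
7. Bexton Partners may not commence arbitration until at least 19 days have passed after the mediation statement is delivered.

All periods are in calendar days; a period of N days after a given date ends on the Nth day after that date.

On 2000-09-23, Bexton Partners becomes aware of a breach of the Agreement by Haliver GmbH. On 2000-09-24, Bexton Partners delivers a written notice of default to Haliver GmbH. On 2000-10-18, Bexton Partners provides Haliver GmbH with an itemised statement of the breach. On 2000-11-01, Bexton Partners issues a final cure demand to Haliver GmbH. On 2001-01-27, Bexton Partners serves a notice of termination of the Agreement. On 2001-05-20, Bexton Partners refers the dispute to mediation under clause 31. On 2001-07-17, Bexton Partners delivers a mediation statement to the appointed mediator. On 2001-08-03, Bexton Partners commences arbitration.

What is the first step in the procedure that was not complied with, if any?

(1) due by 2000-09-23 + 14 days = 2000-10-07; done 2000-09-24 — timely.
(2) the permitted window runs from 2000-09-24 + 16 = 2000-10-10 to 2000-09-24 + 26 = 2000-10-20; done 2000-10-18, which is between those dates.
(3) due by 2000-10-18 + 15 days = 2000-11-02; completed 2000-11-01, before the deadline.
(4) due by 2000-11-01 + 90 days = 2001-01-30; completed 2001-01-27, before the deadline.
(5) due by 2001-02-22 + 90 days = 2001-05-23; 2001-05-20 is within that limit.
(6) the permitted window runs from 2001-05-20 + 20 = 2001-06-09 to 2001-05-20 + 59 = 2001-07-18; 2001-07-17 falls inside that range.
(7) permitted from 2001-07-17 + 19 days = 2001-08-05 onward; done 2001-08-03 — 2 days too early.

Step 7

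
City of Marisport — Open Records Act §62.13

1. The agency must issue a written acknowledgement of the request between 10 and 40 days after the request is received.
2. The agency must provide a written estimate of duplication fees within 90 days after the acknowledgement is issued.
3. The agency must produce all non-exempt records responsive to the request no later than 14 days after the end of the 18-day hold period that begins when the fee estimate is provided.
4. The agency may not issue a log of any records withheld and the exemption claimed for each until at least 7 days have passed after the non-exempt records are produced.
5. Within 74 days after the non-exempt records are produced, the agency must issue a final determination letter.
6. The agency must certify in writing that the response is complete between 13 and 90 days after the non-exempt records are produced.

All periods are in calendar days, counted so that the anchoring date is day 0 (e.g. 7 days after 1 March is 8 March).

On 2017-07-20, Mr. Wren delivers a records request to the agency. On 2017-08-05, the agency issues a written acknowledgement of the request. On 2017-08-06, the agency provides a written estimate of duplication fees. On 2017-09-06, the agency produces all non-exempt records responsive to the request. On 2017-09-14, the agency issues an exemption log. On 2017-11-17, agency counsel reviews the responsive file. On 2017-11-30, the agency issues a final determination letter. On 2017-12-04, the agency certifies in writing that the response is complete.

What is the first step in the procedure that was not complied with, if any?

Step 5

Step 1 — 10 and 40 days from 2017-07-20 (when the request is received) are 2017-07-30 and 2017-08-29 respectively; 2017-08-05 falls inside that range.
Step 2 — counting 90 days from 2017-08-05 (when the acknowledgement is issued) gives a deadline of 2017-11-03; completed 2017-08-06, before the deadline.
Step 3 — counting 14 days from 2017-08-24 (end of the 18-day hold period, which began when the fee estimate is provided on 2017-08-06) gives a deadline of 2017-09-07; completed 2017-09-06, before the deadline.
Step 4 — must wait 7 days from 2017-09-06 (when the non-exempt records are produced), so not before 2017-09-13; 2017-09-14 is on or after that date.
Step 5 — counting 74 days from 2017-09-06 (when the non-exempt records are produced) gives a deadline of 2017-11-19; not done until 2017-11-30, 11 days after the deadline.
Later steps need not be reached.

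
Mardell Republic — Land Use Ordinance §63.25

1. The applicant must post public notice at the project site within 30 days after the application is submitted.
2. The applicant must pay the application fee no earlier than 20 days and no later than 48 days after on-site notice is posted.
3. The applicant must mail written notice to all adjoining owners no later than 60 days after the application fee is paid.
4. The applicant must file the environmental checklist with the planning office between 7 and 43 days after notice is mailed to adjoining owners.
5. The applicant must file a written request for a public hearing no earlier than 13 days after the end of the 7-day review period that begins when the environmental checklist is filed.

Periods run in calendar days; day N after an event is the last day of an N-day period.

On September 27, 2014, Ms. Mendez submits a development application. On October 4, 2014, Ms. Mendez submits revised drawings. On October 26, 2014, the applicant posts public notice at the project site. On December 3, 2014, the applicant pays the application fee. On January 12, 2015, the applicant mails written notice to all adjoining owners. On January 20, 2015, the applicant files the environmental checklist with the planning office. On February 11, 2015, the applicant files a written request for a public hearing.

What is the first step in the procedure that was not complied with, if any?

(1) due by September 27, 2014 + 30 days = October 27, 2014; done October 26, 2014 — timely.
(2) the permitted window runs from October 26, 2014 + 20 = November 15, 2014 to October 26, 2014 + 48 = December 13, 2014; done December 3, 2014, which is between those dates.
(3) due by December 3, 2014 + 60 days = February 1, 2015; completed January 12, 2015, before the deadline.
(4) the permitted window runs from January 12, 2015 + 7 = January 19, 2015 to January 12, 2015 + 43 = February 24, 2015; done January 20, 2015, which is between those dates.
(5) permitted from January 27, 2015 + 13 days = February 9, 2015 onward; February 11, 2015 is on or after that date.

None — every step was satisfied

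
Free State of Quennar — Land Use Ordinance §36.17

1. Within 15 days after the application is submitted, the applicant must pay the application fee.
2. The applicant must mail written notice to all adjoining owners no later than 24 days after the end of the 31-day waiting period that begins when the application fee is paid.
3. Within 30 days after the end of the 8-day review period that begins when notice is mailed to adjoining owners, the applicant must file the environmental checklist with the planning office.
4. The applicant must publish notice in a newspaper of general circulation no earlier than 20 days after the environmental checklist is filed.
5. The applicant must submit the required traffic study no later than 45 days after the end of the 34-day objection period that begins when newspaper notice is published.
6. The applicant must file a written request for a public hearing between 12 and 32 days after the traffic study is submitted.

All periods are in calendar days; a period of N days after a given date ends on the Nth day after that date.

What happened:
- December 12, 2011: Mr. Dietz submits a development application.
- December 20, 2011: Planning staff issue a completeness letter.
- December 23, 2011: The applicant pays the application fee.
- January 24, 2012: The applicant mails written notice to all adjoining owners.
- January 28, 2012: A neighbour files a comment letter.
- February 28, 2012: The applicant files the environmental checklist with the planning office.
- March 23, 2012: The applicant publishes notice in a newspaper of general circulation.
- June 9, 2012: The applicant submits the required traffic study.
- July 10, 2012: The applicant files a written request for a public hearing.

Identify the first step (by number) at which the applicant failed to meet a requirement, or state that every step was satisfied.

None — every step was satisfied

(1) due by December 12, 2011 + 15 days = December 27, 2011; completed December 23, 2011, before the deadline.
(2) due by January 23, 2012 + 24 days = February 16, 2012; January 24, 2012 is within that limit.
(3) due by February 1, 2012 + 30 days = March 2, 2012; February 28, 2012 is within that limit.
(4) permitted from February 28, 2012 + 20 days = March 19, 2012 onward; done March 23, 2012, after the minimum wait.
(5) due by April 26, 2012 + 45 days = June 10, 2012; done June 9, 2012 — timely.
(6) the permitted window runs from June 9, 2012 + 12 = June 21, 2012 to June 9, 2012 + 32 = July 11, 2012; done July 10, 2012 — within the window.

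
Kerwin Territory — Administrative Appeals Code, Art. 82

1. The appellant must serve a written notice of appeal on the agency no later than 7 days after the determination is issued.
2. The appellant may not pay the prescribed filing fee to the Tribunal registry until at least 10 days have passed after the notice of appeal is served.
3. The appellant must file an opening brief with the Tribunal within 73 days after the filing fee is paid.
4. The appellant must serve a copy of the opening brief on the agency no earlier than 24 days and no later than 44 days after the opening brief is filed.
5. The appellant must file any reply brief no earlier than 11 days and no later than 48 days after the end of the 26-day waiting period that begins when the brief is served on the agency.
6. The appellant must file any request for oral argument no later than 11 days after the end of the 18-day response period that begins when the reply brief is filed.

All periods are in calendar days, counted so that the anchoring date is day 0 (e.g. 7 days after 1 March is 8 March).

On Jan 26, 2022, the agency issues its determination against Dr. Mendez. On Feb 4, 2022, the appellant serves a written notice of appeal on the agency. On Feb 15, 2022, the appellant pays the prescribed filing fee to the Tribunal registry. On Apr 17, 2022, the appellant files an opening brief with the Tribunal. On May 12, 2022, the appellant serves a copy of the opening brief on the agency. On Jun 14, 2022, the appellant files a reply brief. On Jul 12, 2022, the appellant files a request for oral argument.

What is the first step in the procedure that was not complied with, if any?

Step 1

Step 1 — counting 7 days from Jan 26, 2022 (when the determination is issued) gives a deadline of Feb 2, 2022; not done until Feb 4, 2022, 2 days after the deadline.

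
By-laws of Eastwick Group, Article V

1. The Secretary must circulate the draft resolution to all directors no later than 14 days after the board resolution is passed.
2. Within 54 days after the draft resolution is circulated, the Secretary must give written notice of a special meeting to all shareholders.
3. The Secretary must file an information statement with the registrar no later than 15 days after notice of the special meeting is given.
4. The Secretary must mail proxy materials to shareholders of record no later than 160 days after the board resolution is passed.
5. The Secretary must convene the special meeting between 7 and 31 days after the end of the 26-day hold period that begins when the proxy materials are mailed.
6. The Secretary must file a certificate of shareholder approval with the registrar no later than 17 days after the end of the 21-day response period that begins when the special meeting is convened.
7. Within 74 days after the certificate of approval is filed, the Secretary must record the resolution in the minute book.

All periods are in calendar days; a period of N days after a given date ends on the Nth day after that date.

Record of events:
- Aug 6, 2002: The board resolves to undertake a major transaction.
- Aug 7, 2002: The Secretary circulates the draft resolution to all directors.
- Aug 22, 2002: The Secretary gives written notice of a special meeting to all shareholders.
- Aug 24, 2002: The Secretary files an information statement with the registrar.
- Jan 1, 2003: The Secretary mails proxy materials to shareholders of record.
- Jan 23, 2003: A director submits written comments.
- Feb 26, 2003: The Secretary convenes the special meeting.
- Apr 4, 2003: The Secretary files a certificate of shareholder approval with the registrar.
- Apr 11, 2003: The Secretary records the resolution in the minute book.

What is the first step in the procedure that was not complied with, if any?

None — every step was satisfied

(1) due by Aug 6, 2002 + 14 days = Aug 20, 2002; Aug 7, 2002 is within that limit.
(2) due by Aug 7, 2002 + 54 days = Sep 30, 2002; completed Aug 22, 2002, before the deadline.
(3) due by Aug 22, 2002 + 15 days = Sep 6, 2002; completed Aug 24, 2002, before the deadline.
(4) due by Aug 6, 2002 + 160 days = Jan 13, 2003; completed Jan 1, 2003, before the deadline.
(5) the permitted window runs from Jan 27, 2003 + 7 = Feb 3, 2003 to Jan 27, 2003 + 31 = Feb 27, 2003; Feb 26, 2003 falls inside that range.
(6) due by Mar 19, 2003 + 17 days = Apr 5, 2003; completed Apr 4, 2003, before the deadline.
(7) due by Apr 4, 2003 + 74 days = Jun 17, 2003; Apr 11, 2003 is within that limit.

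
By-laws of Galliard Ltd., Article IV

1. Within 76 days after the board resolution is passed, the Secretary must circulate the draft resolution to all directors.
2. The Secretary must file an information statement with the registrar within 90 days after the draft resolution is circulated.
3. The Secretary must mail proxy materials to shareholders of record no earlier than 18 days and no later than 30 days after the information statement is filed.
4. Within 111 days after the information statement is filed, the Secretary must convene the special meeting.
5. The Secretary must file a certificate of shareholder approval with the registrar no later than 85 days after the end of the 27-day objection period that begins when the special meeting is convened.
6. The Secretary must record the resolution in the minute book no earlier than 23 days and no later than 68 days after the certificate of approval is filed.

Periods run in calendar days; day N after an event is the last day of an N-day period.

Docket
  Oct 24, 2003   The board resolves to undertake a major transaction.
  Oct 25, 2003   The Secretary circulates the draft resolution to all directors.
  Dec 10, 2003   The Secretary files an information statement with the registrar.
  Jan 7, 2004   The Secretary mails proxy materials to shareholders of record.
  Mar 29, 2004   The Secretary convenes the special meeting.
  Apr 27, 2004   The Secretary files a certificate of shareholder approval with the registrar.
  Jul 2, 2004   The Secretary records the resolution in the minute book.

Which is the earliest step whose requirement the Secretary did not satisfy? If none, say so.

None — every step was satisfied

(1) due by Oct 24, 2003 + 76 days = Jan 8, 2004; done Oct 25, 2003 — timely.
(2) due by Oct 25, 2003 + 90 days = Jan 23, 2004; done Dec 10, 2003 — timely.
(3) the permitted window runs from Dec 10, 2003 + 18 = Dec 28, 2003 to Dec 10, 2003 + 30 = Jan 9, 2004; done Jan 7, 2004, which is between those dates.
(4) due by Dec 10, 2003 + 111 days = Mar 30, 2004; Mar 29, 2004 is within that limit.
(5) due by Apr 25, 2004 + 85 days = Jul 19, 2004; Apr 27, 2004 is within that limit.
(6) the permitted window runs from Apr 27, 2004 + 23 = May 20, 2004 to Apr 27, 2004 + 68 = Jul 4, 2004; done Jul 2, 2004 — within the window.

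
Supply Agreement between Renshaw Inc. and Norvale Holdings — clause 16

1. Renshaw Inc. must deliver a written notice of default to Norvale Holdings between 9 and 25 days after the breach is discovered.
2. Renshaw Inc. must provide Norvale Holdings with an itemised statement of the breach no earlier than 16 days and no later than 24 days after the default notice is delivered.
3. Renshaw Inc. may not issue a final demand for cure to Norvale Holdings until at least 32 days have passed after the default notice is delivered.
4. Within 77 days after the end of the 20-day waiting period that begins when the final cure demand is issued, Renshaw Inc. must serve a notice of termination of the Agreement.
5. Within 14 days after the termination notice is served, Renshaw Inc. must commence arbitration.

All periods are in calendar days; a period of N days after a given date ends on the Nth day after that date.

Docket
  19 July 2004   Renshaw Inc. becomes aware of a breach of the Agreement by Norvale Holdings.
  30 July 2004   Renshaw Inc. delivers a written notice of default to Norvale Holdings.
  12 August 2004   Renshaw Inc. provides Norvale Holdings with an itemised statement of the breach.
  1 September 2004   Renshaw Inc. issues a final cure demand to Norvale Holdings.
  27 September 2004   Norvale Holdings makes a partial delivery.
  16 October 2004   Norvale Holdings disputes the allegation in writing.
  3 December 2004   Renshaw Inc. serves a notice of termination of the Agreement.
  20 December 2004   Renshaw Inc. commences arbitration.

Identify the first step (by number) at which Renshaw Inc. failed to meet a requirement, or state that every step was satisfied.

Step 2

Step 1 — 9 and 25 days from 19 July 2004 (when the breach is discovered) are 28 July 2004 and 13 August 2004 respectively; 30 July 2004 falls inside that range.
Step 2 — 16 and 24 days from 30 July 2004 (when the default notice is delivered) are 15 August 2004 and 23 August 2004 respectively; 12 August 2004 is 3 days too early.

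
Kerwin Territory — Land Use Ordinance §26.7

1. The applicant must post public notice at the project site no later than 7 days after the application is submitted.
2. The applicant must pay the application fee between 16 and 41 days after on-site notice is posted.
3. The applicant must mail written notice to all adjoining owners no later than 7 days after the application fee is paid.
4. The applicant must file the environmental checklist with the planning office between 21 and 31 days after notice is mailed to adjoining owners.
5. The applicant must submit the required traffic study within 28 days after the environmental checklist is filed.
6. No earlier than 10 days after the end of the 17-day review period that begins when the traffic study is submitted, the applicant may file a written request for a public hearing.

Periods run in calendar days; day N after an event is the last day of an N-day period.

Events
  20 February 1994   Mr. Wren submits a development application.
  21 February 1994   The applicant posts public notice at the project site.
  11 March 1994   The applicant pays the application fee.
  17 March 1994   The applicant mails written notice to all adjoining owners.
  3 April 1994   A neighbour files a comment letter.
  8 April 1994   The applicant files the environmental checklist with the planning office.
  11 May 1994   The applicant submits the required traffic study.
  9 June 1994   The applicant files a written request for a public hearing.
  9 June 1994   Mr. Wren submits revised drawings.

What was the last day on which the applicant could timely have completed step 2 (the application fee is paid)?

3 April 1994

Step 2 runs from 21 February 1994, when on-site notice is posted. The window is 16–41 days after 21 February 1994; it closes on 3 April 1994.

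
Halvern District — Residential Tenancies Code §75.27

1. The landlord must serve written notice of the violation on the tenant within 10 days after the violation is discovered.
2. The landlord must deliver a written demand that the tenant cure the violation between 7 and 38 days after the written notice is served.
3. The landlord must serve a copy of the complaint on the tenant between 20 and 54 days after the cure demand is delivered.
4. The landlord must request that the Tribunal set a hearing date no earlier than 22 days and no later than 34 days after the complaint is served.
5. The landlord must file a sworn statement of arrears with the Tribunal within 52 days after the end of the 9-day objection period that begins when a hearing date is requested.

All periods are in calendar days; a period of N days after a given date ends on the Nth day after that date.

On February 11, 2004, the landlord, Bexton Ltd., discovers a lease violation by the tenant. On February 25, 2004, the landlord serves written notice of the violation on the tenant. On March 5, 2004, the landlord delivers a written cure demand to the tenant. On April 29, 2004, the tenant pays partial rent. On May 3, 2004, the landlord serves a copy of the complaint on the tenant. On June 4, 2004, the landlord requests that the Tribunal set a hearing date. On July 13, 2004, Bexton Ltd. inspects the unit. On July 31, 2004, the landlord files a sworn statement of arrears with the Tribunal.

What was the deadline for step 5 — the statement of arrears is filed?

A hearing date is requested on June 4, 2004; the 9-day objection period therefore ends June 13, 2004, and step 5 runs from that date. 52 days after June 13, 2004 is August 4, 2004.

August 4, 2004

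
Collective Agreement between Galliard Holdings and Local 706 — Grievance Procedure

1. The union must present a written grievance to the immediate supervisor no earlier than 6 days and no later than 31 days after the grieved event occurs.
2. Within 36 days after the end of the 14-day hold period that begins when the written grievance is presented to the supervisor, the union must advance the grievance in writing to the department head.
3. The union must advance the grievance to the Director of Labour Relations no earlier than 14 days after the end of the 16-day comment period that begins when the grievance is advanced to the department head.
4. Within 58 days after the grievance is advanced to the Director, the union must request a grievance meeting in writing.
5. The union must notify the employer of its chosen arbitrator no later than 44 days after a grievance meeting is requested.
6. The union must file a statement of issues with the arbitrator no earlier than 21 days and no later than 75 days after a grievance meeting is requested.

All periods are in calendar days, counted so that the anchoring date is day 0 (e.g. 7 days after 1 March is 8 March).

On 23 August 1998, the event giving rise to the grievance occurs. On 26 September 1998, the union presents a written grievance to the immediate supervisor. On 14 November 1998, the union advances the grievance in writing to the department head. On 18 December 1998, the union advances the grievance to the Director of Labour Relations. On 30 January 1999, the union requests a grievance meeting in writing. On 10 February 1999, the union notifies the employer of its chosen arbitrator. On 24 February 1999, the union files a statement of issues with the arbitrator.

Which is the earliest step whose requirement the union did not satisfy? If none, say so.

Step 1: the window is 6–31 days after 23 August 1998 (when the grieved event occurs), so 29 August 1998 through 23 September 1998; 26 September 1998 is 3 days past the end of the window.

Step 1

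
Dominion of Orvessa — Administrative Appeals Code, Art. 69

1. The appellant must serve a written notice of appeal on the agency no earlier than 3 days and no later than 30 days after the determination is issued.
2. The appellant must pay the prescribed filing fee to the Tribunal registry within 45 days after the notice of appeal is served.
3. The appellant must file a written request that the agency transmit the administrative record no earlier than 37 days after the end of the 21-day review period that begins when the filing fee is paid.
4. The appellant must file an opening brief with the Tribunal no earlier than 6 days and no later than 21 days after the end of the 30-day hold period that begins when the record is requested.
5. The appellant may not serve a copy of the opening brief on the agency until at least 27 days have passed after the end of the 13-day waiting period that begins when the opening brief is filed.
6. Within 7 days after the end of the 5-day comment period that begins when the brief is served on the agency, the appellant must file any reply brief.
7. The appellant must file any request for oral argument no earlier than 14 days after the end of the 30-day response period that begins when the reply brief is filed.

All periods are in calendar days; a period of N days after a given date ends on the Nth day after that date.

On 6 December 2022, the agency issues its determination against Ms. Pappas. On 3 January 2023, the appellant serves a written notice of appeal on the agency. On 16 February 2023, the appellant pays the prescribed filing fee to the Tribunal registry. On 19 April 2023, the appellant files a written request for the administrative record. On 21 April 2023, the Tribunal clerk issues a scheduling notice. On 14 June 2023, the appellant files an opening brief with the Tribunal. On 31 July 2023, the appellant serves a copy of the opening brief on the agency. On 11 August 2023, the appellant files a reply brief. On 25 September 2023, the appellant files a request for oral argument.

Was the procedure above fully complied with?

No

Step 1: the window is 3–30 days after 6 December 2022 (when the determination is issued), so 9 December 2022 through 5 January 2023; 3 January 2023 falls inside that range.
Step 2: 45 days after 3 January 2023 (when the notice of appeal is served) is 17 February 2023; completed 16 February 2023, before the deadline.
Step 3: the earliest permitted date is 37 days after 9 March 2023 (end of the 21-day review period, which began when the filing fee is paid on 16 February 2023), i.e. 15 April 2023; done 19 April 2023 — permitted.
Step 4: the window is 6–21 days after 19 May 2023 (end of the 30-day hold period, which began when the record is requested on 19 April 2023), so 25 May 2023 through 9 June 2023; done 14 June 2023 — 5 days after the window closed.
No need to go further; step 4 was not satisfied.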